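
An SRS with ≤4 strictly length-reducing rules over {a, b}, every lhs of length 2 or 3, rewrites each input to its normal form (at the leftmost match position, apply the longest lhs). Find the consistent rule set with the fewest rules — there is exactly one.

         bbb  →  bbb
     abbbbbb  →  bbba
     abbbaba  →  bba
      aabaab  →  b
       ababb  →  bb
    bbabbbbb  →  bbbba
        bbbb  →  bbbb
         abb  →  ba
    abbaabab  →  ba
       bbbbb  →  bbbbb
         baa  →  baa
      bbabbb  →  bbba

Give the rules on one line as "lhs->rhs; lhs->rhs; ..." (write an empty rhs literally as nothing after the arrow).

aab->ba; ab->a; aba->; abb->ba

  | bbb
  | abbbbbb => babbbb => bbabb => bbba
  | abbbaba => bababa => bba
  | aabaab => baaab => baba => b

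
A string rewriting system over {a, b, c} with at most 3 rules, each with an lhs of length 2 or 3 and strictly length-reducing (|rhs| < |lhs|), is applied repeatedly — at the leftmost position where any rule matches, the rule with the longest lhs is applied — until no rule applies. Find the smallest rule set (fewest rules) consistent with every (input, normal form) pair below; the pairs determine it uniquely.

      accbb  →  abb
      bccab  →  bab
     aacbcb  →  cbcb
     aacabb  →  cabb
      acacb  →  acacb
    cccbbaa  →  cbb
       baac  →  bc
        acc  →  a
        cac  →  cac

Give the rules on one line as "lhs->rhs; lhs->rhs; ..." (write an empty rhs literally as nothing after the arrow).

  | accbb => abb
  | bccab => bab
  | aacbcb => cbcb
  | aacabb => cabb

aa->; cc->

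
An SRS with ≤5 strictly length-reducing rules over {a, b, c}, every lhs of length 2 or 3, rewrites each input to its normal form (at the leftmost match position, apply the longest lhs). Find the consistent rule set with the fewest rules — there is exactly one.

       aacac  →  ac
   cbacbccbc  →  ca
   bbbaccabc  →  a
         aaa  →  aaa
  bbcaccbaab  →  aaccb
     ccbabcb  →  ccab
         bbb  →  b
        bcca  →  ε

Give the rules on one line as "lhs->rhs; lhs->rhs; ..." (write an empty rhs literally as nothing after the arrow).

aca->; ba->b; bb->b; bc->a

  | aacac => ac
  | cbacbccbc => cbcbccbc => cabccbc => caacbc => caaca => ca
  | bbbaccabc => bbaccabc => baccabc => bccabc => acabc => bc => a
  | aaa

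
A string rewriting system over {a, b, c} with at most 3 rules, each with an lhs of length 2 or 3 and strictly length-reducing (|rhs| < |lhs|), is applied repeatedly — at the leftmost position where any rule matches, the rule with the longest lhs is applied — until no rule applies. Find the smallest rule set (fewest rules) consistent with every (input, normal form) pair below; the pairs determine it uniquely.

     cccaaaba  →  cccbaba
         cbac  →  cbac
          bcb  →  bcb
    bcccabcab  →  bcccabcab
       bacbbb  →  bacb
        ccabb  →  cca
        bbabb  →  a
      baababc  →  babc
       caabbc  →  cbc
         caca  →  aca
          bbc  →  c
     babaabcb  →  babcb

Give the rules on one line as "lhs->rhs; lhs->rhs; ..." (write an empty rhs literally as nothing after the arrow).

aa->b; bb->; cac->ac

  | cccaaaba => cccbaba
  | cbac
  | bcb
  | bcccabcab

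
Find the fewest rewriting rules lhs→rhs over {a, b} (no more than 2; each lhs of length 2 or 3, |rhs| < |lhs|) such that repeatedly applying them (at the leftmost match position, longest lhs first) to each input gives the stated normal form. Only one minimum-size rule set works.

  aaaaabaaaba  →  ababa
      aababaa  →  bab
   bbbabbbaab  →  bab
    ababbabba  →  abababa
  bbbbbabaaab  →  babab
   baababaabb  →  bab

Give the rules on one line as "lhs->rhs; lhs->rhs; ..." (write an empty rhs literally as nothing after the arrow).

aa->; bb->b

  | aaaaabaaaba => aaabaaaba => abaaaba => ababa
  | aababaa => babaa => bab
  | bbbabbbaab => bbabbbaab => babbbaab => babbaab => babaab => babb => bab
  | ababbabba => abababba => abababa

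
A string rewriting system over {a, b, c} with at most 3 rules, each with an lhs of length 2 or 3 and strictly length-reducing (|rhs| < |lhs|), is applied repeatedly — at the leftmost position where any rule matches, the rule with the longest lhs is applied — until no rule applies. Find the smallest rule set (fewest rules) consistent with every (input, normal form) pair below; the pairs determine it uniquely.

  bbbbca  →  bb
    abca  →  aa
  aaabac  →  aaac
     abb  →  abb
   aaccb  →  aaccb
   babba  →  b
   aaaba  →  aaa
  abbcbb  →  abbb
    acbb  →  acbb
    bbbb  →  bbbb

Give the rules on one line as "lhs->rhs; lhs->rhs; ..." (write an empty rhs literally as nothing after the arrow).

  | bbbbca => bbba => bb
  | abca => aa
  | aaabac => aaac
  | abb

ba->; bc->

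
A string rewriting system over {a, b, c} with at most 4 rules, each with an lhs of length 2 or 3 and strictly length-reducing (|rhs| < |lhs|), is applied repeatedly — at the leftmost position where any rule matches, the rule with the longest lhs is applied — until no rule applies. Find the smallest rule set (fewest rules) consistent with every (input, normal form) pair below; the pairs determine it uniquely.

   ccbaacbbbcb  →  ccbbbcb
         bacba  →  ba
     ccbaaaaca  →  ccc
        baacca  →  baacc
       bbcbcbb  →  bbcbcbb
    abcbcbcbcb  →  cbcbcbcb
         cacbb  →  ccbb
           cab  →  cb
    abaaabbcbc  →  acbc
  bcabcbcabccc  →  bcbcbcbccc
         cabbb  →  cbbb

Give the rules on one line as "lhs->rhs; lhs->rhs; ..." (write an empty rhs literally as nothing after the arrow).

ab->; ca->c; caa->cc; cba->

  | ccbaacbbbcb => cacbbbcb => ccbbbcb
  | bacba => ba
  | ccbaaaaca => caaaca => ccaca => ccca => ccc
  | baacca => baacc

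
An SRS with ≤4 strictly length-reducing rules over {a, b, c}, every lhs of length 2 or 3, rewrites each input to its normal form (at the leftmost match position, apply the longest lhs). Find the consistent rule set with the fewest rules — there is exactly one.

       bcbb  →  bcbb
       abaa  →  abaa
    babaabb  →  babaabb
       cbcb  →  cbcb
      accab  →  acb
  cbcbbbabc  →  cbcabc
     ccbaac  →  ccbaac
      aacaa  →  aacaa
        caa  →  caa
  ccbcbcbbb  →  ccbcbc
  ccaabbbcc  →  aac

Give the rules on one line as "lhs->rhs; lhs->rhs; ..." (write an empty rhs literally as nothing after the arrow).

bbb->; cac->aa; cca->c

  | bcbb
  | abaa
  | babaabb
  | cbcb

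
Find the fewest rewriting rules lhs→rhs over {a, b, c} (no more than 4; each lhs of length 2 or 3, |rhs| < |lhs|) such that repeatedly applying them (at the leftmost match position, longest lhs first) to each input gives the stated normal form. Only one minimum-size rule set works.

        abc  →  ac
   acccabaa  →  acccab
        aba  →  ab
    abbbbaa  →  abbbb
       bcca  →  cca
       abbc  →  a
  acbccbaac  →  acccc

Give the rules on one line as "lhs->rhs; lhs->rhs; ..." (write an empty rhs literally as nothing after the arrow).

ba->b; bbc->; bc->c

  | abc => ac
  | acccabaa => acccaba => acccab
  | aba => ab
  | abbbbaa => abbbba => abbbb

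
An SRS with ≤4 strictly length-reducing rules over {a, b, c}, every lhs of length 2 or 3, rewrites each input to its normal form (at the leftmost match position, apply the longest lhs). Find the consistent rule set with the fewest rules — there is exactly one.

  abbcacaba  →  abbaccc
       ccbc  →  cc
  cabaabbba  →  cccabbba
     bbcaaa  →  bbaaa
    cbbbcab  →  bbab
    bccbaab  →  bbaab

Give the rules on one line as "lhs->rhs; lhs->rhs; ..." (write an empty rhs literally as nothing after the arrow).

  | abbcacaba => abbacaba => abbaccc
  | ccbc => cc
  | cabaabbba => cccabbba
  | bbcaaa => bbaaa

aba->cc; bc->b; cb->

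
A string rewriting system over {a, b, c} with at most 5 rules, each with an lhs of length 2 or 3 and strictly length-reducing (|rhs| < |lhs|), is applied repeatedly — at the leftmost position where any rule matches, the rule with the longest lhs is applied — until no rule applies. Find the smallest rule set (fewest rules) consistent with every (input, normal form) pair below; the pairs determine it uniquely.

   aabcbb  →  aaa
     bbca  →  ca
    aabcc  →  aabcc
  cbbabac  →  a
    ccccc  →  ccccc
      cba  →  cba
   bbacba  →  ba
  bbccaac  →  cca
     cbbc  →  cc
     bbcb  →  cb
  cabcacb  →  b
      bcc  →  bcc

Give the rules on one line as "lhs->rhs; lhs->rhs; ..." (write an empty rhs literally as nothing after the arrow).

  | aabcbb => aaabb => aaa
  | bbca => ca
  | aabcc
  | cbbabac => cabac => aac => a

ac->; bb->; bcb->ab; cab->a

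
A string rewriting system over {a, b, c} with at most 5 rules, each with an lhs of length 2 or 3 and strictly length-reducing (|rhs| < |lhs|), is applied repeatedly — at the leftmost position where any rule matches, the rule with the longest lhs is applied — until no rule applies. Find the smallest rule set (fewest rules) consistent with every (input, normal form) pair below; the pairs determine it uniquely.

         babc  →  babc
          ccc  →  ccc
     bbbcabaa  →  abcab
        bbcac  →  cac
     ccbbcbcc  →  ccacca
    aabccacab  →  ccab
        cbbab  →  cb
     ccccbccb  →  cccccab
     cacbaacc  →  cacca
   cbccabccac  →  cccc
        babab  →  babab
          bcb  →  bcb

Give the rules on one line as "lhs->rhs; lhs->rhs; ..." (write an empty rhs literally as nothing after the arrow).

  | babc
  | ccc
  | bbbcabaa => abcabaa => abcab
  | bbcac => acac => cac

aa->; aca->ca; bb->a; bcc->ca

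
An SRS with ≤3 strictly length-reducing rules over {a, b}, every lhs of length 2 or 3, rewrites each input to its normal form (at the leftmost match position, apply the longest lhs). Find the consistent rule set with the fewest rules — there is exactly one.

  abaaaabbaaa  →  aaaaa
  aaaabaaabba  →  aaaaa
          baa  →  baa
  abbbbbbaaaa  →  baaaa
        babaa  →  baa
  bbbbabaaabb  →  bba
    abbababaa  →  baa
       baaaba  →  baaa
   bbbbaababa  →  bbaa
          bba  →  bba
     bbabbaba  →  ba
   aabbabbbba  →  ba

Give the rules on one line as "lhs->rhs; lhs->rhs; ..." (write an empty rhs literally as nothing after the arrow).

ab->; bbb->b

  | abaaaabbaaa => aaaabbaaa => aaabaaa => aaaaa
  | aaaabaaabba => aaaaaabba => aaaaaba => aaaaa
  | baa
  | abbbbbbaaaa => bbbbbaaaa => bbbaaaa => baaaa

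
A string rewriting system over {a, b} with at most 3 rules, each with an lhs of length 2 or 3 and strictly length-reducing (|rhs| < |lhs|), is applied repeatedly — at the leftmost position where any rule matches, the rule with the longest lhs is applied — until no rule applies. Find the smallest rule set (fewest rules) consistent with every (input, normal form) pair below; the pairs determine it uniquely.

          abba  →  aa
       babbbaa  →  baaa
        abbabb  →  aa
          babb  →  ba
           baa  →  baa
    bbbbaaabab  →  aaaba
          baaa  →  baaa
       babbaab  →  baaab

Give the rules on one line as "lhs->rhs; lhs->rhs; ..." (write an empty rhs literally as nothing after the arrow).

bab->ba; bb->

  | abba => aa
  | babbbaa => babbaa => babaa => baaa
  | abbabb => aabb => aa
  | babb => bab => ba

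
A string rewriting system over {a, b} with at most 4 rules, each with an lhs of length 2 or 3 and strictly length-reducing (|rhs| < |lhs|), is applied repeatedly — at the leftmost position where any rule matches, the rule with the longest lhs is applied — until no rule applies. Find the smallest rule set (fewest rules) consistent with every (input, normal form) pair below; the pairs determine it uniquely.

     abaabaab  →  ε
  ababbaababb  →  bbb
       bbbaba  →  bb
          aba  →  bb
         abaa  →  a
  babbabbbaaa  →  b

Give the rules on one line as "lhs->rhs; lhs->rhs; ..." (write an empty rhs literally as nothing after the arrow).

aaa->b; ab->; aba->bb; ba->a

  | abaabaab => bbabaab => babaab => abaab => bbab => bab => ab => ε
  | ababbaababb => bbbbaababb => bbbaababb => bbaababb => baababb => aababb => abbbb => bbb
  | bbbaba => bbaba => baba => aba => bb
  | aba => bb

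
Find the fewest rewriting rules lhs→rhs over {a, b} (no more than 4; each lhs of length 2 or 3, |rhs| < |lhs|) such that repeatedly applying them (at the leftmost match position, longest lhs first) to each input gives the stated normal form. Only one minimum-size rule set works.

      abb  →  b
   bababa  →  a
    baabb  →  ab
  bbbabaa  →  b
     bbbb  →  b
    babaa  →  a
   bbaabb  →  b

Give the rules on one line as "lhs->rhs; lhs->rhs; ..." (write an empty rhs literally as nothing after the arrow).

aa->b; aba->; ba->a; bb->a

  | abb => aa => b
  | bababa => ababa => ba => a
  | baabb => aabb => bbb => ab
  | bbbabaa => ababaa => baa => aa => b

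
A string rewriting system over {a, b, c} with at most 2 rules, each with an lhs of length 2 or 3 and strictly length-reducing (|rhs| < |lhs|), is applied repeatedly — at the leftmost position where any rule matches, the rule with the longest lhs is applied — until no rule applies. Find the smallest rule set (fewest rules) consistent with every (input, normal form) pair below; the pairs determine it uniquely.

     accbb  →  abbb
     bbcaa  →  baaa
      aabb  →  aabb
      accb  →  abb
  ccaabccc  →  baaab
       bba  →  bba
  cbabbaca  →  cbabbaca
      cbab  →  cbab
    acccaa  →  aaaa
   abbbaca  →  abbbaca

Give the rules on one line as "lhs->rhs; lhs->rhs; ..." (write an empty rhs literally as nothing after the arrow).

bc->a; cc->b

  | accbb => abbb
  | bbcaa => baaa
  | aabb
  | accb => abb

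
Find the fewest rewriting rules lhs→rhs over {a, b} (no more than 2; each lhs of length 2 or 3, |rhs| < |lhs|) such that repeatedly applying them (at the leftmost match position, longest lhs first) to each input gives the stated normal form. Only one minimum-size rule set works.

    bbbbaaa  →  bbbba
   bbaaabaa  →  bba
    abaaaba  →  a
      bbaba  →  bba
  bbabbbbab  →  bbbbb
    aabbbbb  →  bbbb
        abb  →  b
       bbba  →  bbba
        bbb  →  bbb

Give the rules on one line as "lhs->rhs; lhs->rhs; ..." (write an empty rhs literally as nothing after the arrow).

aa->a; ab->

  | bbbbaaa => bbbbaa => bbbba
  | bbaaabaa => bbaabaa => bbabaa => bbaa => bba
  | abaaaba => aaaba => aaba => aba => a
  | bbaba => bba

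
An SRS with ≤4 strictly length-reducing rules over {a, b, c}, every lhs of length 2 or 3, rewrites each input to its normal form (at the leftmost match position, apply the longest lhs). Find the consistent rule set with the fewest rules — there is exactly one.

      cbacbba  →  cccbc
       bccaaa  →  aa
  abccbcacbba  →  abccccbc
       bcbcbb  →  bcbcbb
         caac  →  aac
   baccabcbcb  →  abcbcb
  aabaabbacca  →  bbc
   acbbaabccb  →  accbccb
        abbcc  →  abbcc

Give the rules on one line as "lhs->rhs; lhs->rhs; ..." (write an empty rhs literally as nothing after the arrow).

aaa->bb; ba->c; ca->a

  | cbacbba => cccbba => cccbc
  | bccaaa => bcaaa => baaa => caa => aa
  | abccbcacbba => abccbacbba => abccccbba => abccccbc
  | bcbcbb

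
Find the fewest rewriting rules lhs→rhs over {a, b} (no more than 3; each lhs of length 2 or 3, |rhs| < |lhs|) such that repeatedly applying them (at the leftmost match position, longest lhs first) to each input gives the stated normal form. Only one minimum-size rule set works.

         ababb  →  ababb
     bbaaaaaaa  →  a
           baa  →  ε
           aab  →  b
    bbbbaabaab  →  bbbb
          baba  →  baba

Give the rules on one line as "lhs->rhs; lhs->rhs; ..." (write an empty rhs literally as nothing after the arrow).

aa->; baa->

  | ababb
  | bbaaaaaaa => baaaaa => aaa => a
  | baa => ε
  | aab => b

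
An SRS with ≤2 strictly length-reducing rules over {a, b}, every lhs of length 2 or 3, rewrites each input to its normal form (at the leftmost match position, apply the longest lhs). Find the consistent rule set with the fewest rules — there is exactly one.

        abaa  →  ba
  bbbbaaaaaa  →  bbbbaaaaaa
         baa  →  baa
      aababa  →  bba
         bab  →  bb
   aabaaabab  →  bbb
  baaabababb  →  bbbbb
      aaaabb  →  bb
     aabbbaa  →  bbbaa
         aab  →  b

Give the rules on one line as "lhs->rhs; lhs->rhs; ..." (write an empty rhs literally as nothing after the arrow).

  | abaa => ba
  | bbbbaaaaaa
  | baa
  | aababa => abba => bba

ab->b; aba->b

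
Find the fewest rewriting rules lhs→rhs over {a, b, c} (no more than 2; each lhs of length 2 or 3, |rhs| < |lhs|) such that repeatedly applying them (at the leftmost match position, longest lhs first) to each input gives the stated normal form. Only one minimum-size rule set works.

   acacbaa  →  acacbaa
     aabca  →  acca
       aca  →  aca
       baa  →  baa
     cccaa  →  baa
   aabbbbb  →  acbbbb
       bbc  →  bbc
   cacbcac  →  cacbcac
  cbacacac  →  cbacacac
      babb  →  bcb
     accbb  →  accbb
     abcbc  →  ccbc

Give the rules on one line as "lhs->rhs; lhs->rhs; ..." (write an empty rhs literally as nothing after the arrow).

ab->c; ccc->b

  | acacbaa
  | aabca => acca
  | aca
  | baa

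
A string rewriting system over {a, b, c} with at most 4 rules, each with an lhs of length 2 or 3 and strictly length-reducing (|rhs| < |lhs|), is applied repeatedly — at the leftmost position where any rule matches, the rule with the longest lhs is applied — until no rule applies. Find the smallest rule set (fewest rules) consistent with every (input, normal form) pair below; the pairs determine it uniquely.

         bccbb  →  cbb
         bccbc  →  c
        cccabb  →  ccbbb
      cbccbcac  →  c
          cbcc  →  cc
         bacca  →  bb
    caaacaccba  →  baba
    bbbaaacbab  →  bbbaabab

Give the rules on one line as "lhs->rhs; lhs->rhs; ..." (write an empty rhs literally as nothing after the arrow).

acb->b; bc->; ca->b

  | bccbb => cbb
  | bccbc => cbc => c
  | cccabb => ccbbb
  | cbccbcac => ccbcac => ccac => cbc => c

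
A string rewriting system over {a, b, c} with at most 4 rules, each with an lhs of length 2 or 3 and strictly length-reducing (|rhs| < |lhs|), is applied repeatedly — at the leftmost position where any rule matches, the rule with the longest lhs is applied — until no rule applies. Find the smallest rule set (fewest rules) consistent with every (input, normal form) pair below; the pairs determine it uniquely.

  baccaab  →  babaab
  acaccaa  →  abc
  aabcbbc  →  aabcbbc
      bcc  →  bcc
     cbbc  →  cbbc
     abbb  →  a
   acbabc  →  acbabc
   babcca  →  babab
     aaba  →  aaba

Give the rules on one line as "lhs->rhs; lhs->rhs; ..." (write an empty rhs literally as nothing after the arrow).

acc->ab; bbb->; ca->c; cca->ab

  | baccaab => babaab
  | acaccaa => acccaa => abcaa => abca => abc
  | aabcbbc
  | bcc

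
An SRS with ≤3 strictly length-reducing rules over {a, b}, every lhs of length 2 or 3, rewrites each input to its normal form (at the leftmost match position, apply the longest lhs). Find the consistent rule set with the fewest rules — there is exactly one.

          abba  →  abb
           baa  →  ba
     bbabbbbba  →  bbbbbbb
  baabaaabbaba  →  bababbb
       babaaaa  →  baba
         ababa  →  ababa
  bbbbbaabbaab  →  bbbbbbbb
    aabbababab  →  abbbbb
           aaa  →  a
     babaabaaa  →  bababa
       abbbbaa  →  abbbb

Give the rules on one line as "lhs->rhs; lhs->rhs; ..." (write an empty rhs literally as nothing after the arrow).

  | abba => abb
  | baa => ba
  | bbabbbbba => bbbbbbba => bbbbbbb
  | baabaaabbaba => babaaabbaba => babaabbaba => bababbaba => bababbba => bababbb

aa->a; bba->bb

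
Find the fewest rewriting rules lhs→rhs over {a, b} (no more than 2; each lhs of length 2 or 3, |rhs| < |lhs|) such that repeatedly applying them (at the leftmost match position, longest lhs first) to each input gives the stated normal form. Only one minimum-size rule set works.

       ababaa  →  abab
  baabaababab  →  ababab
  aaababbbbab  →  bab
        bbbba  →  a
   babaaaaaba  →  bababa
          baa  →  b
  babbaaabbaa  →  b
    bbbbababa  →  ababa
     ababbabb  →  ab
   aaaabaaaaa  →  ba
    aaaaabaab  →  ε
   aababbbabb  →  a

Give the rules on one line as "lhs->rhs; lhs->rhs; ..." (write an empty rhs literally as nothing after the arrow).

aa->; bb->a

  | ababaa => abab
  | baabaababab => bbaababab => aaababab => ababab
  | aaababbbbab => ababbbbab => abaabbab => abbbab => aabab => bab
  | bbbba => abba => aaa => a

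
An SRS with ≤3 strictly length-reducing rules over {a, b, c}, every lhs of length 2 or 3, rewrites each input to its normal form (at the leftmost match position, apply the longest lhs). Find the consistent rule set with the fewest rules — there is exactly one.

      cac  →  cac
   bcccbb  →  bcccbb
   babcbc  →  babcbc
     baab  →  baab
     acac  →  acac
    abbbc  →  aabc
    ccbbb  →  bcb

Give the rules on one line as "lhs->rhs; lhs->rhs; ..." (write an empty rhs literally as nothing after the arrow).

  | cac
  | bcccbb
  | babcbc
  | baab

bbb->ab; cca->bc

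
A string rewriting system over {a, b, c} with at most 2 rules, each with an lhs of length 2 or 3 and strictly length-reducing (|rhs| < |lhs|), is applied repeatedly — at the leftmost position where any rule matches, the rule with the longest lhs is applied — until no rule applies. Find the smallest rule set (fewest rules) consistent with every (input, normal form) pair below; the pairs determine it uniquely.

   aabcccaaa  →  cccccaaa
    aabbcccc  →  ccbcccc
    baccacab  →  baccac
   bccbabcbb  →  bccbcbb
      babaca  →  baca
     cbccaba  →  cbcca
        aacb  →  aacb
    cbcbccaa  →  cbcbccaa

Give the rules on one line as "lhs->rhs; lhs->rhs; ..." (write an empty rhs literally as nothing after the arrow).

aab->cc; ab->

  | aabcccaaa => cccccaaa
  | aabbcccc => ccbcccc
  | baccacab => baccac
  | bccbabcbb => bccbcbb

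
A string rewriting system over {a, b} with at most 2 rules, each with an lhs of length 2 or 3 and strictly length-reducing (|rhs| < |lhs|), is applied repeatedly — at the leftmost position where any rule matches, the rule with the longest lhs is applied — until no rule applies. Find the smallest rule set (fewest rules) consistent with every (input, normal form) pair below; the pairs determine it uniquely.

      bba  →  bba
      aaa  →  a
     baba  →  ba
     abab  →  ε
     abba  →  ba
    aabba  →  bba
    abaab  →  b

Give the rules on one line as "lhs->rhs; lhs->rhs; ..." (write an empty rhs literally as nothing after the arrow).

aa->; ab->

  | bba
  | aaa => a
  | baba => ba
  | abab => ab => ε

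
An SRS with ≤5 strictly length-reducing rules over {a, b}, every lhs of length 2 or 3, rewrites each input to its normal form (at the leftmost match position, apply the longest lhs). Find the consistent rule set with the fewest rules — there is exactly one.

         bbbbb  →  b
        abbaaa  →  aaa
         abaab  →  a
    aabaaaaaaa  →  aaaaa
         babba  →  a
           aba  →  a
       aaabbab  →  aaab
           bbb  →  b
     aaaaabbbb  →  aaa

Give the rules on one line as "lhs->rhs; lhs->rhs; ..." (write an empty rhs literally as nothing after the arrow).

  | bbbbb => bbb => b
  | abbaaa => aaa
  | abaab => aabb => a
  | aabaaaaaaa => aaabaaaaa => aaaabaaa => aaaaaba => aaaaa

abb->; ba->; baa->ab; bb->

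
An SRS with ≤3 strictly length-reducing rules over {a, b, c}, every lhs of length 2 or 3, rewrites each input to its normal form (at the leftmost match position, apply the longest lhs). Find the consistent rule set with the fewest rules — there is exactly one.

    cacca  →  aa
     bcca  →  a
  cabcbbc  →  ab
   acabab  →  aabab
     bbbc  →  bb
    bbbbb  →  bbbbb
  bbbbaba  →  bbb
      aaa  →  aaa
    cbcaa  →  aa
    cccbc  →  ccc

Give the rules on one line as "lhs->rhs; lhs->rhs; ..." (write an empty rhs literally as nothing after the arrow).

  | cacca => acca => aca => aa
  | bcca => ca => a
  | cabcbbc => abcbbc => abbc => ab
  | acabab => aabab

bba->b; bc->; ca->a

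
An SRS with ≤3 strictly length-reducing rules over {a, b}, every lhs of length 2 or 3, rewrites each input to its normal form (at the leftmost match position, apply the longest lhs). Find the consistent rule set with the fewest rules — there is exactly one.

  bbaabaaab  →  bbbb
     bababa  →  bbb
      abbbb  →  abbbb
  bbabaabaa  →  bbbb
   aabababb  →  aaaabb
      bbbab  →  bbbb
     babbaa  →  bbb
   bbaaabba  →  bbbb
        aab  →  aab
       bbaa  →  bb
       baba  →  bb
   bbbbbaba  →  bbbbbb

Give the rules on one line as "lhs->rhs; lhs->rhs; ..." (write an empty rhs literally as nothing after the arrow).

  | bbaabaaab => bbabaaab => bbbaaab => bbbaab => bbbab => bbbb
  | bababa => bbaba => bbba => bbb
  | abbbb
  | bbabaabaa => bbbaabaa => bbbabaa => bbbbaa => bbbba => bbbb

aba->aa; ba->b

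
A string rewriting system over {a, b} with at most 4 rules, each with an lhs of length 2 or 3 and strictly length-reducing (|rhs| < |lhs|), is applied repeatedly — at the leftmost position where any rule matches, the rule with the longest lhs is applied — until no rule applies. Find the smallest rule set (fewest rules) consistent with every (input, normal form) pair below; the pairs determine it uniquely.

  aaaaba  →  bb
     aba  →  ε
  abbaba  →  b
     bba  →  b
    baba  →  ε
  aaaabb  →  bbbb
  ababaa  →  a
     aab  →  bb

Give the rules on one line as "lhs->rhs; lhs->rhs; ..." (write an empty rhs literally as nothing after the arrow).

  | aaaaba => aabba => bbba => bb
  | aba => ba => ε
  | abbaba => bbaba => bba => b
  | bba => b

aab->bb; ab->b; ba->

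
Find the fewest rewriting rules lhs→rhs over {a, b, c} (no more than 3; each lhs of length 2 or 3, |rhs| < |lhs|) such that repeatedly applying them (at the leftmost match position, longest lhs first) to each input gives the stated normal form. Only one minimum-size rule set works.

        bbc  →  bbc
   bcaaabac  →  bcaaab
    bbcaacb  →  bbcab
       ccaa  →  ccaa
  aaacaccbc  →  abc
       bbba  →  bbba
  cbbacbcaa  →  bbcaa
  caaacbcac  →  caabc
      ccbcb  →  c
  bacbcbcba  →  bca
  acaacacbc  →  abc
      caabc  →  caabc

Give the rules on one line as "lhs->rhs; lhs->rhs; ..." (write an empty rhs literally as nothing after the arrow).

ac->; bcb->c; cb->

  | bbc
  | bcaaabac => bcaaab
  | bbcaacb => bbcab
  | ccaa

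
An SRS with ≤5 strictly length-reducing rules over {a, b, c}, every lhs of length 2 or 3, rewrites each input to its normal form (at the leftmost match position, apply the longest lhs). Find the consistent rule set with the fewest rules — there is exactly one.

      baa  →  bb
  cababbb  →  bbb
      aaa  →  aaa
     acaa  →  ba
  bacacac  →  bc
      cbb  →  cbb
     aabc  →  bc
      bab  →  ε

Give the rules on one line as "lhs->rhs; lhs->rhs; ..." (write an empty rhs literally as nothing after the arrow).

  | baa => bb
  | cababbb => bbabbb => bbb
  | aaa
  | acaa => aba => ba

ab->b; baa->bb; bab->; ca->b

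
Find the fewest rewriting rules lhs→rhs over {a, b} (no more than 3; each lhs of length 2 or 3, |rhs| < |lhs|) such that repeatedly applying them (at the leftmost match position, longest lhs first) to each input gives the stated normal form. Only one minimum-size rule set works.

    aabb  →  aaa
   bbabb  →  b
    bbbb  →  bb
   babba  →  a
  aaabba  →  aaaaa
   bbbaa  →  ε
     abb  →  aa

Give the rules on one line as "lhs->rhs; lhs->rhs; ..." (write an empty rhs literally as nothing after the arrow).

abb->aa; baa->; bbb->b

  | aabb => aaa
  | bbabb => bbaa => b
  | bbbb => bb
  | babba => baaa => a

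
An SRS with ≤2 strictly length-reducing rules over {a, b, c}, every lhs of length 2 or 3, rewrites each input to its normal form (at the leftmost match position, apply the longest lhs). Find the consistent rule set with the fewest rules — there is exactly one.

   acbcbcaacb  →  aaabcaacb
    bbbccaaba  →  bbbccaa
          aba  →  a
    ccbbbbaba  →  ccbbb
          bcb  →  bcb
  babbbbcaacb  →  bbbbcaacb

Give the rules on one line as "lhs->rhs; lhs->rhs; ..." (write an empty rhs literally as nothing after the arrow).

  | acbcbcaacb => aaabcaacb
  | bbbccaaba => bbbccaa
  | aba => a
  | ccbbbbaba => ccbbbba => ccbbb

ba->; cbc->aa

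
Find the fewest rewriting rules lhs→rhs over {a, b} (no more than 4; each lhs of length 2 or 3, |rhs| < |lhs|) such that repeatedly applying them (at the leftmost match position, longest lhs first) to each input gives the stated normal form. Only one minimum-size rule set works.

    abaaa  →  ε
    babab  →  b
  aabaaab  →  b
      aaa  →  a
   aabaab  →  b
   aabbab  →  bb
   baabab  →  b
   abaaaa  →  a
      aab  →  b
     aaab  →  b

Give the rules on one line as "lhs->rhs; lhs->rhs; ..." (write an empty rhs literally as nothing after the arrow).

  | abaaa => baaa => aa => ε
  | babab => bab => b
  | aabaaab => baaab => aab => b
  | aaa => a

aa->; ab->b; ba->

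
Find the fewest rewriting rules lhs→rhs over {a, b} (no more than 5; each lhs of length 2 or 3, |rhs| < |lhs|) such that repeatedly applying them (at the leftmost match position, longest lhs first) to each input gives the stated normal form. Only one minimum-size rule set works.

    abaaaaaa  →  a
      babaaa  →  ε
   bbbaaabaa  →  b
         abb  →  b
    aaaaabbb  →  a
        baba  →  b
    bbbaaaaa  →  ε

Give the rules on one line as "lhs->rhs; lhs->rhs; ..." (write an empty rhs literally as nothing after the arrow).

aa->b; ba->b; baa->; bb->a

  | abaaaaaa => aaaaa => baaa => a
  | babaaa => bbaaa => aaaa => baa => ε
  | bbbaaabaa => abaaabaa => aabaa => bbaa => aaa => ba => b
  | abb => aa => b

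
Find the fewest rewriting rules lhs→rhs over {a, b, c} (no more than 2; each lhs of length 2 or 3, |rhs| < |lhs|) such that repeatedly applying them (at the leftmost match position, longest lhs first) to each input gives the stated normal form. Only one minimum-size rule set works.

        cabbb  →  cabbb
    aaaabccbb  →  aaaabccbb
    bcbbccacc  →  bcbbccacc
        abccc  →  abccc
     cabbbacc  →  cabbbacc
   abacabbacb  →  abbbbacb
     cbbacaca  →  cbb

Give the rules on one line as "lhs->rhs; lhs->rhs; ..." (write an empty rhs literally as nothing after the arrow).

aca->b; bca->

  | cabbb
  | aaaabccbb
  | bcbbccacc
  | abccc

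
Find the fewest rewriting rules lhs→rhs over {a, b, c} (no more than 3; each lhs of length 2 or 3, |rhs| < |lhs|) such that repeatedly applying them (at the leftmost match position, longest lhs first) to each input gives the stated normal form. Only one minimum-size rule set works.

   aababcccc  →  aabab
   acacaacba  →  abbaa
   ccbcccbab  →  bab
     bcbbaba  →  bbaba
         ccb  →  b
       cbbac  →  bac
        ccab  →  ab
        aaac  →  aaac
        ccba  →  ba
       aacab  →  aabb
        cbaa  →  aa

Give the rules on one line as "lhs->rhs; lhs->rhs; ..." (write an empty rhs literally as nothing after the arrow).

  | aababcccc => aababcc => aabab
  | acacaacba => abcaacba => abbacba => abbaa
  | ccbcccbab => bcccbab => bcbab => bab
  | bcbbaba => bbaba

ca->b; cb->; cc->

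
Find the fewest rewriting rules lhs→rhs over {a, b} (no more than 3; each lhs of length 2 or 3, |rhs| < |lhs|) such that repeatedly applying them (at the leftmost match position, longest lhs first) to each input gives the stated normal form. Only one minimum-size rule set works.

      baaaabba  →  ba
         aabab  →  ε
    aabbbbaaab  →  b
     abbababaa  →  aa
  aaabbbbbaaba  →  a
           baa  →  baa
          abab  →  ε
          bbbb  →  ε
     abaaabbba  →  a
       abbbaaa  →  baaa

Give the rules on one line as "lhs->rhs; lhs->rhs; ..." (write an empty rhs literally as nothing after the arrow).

ab->b; bb->

  | baaaabba => baaabba => baabba => babba => bbba => ba
  | aabab => abab => bab => bb => ε
  | aabbbbaaab => abbbbaaab => bbbbaaab => bbaaab => aaab => aab => ab => b
  | abbababaa => bbababaa => ababaa => babaa => bbaa => aa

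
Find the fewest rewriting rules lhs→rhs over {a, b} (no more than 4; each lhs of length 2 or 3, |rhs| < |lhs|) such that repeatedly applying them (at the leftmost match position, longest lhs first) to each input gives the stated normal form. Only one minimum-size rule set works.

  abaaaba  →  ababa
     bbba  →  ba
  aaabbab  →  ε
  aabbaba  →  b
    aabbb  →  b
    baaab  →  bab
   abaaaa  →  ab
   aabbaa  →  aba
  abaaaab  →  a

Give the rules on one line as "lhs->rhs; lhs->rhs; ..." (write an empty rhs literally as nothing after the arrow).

aa->; bb->; bba->ab

  | abaaaba => ababa
  | bbba => ba
  | aaabbab => abbab => aabb => bb => ε
  | aabbaba => bbaba => abba => aab => b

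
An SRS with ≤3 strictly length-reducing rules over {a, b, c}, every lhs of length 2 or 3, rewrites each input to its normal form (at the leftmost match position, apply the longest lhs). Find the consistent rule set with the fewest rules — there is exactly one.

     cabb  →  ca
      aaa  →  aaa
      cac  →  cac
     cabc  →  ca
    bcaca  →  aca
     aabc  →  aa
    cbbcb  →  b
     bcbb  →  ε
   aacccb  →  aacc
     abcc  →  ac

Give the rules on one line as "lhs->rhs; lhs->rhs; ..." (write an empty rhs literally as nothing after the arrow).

bb->; bc->; cb->

  | cabb => ca
  | aaa
  | cac
  | cabc => ca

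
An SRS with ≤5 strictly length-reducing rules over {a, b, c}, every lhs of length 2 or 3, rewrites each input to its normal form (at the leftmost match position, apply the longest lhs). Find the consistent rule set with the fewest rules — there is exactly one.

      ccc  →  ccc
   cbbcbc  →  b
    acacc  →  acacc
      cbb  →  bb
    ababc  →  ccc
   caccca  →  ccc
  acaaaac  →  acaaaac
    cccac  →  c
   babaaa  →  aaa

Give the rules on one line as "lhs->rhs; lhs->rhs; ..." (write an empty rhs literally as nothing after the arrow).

ab->c; bc->; cb->b; cca->bc

  | ccc
  | cbbcbc => bbcbc => bbc => b
  | acacc
  | cbb => bb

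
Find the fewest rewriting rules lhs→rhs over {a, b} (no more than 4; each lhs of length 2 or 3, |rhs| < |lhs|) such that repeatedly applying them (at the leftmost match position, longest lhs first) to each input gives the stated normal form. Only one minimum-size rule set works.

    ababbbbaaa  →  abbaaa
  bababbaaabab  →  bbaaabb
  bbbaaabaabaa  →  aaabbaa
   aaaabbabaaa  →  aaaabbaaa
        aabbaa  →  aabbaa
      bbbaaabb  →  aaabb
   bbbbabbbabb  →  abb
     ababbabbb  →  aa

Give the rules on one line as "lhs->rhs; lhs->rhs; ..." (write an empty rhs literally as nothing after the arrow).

  | ababbbbaaa => abbbbbaaa => abbaaa
  | bababbaaabab => babbaaabab => bbaaabab => bbaaabb
  | bbbaaabaabaa => aaabaabaa => aaababaa => aaabbaa
  | aaaabbabaaa => aaaabbaaa

aba->ab; bab->b; bbb->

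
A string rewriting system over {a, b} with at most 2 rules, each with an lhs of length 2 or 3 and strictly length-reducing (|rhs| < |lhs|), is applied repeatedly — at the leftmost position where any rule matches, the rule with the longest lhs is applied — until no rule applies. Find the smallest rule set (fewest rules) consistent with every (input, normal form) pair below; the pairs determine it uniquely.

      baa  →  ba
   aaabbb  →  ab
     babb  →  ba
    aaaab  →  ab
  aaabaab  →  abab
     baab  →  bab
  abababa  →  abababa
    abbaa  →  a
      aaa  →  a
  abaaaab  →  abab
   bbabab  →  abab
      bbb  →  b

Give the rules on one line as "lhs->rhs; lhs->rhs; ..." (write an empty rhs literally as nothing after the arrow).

aa->a; bb->

  | baa => ba
  | aaabbb => aabbb => abbb => ab
  | babb => ba
  | aaaab => aaab => aab => ab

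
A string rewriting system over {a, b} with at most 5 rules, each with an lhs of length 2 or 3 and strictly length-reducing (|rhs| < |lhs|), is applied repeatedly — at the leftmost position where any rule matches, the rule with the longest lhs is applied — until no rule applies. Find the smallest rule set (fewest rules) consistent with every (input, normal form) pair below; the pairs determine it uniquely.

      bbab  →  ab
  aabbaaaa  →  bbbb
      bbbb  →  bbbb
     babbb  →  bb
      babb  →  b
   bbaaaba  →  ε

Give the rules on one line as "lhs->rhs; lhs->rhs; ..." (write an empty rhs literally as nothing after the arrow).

aa->; abb->b; ba->a; baa->bb

  | bbab => bab => ab
  | aabbaaaa => bbaaaa => bbbaa => bbbb
  | bbbb
  | babbb => abbb => bb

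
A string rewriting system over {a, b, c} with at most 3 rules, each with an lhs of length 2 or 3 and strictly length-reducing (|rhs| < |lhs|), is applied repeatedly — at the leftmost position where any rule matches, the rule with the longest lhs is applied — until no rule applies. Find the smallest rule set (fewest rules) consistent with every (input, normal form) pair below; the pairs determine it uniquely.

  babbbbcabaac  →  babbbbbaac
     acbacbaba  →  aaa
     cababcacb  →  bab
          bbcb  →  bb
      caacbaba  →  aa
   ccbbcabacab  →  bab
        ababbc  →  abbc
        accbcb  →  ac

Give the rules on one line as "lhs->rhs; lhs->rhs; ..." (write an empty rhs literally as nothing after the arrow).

aba->a; ca->; cb->

  | babbbbcabaac => babbbbbaac
  | acbacbaba => aacbaba => aaaba => aaa
  | cababcacb => babcacb => babcb => bab
  | bbcb => bb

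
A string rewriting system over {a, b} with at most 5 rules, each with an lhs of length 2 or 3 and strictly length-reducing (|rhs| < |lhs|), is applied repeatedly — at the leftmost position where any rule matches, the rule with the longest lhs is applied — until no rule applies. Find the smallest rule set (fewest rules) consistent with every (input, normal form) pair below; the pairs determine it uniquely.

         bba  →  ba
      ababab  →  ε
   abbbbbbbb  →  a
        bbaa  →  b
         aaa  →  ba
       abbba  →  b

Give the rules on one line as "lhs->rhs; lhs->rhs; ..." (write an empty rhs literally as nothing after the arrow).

aa->b; ab->a; bab->; bb->b

  | bba => ba
  | ababab => aabab => bbab => bab => ε
  | abbbbbbbb => abbbbbbb => abbbbbb => abbbbb => abbbb => abbb => abb => ab => a
  | bbaa => baa => bb => b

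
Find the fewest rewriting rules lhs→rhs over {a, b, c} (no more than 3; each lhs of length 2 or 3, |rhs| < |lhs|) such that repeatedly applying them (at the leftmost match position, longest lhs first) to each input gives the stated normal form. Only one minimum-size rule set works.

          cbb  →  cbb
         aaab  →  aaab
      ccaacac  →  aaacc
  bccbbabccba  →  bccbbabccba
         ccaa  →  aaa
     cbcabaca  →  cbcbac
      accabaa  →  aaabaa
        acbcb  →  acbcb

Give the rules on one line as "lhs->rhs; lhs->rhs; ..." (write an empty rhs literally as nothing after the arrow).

ca->c; cca->aa

  | cbb
  | aaab
  | ccaacac => aaacac => aaacc
  | bccbbabccba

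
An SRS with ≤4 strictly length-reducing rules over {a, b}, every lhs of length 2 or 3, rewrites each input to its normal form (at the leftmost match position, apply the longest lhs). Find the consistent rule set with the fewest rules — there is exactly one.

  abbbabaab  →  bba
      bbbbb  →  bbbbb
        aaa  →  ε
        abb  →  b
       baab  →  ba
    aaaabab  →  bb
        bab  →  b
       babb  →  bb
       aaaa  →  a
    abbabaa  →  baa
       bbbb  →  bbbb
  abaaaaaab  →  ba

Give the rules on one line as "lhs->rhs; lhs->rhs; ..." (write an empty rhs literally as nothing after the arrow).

aaa->; ab->; aba->b; bab->b

  | abbbabaab => bbabaab => bbaab => bba
  | bbbbb
  | aaa => ε
  | abb => b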